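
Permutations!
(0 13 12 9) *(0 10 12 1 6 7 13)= (1 6 7 13)(9 10 12)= [0, 6, 2, 3, 4, 5, 7, 13, 8, 10, 12, 11, 9, 1]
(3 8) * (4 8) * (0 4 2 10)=(0 4 8 3 2 10)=[4, 1, 10, 2, 8, 5, 6, 7, 3, 9, 0]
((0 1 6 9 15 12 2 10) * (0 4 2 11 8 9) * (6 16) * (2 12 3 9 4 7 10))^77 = ((0 1 16 6)(3 9 15)(4 12 11 8)(7 10))^77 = (0 1 16 6)(3 15 9)(4 12 11 8)(7 10)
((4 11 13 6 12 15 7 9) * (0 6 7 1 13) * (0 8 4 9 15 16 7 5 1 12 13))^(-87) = ((0 6 13 5 1)(4 11 8)(7 15 12 16))^(-87) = (0 5 6 1 13)(7 15 12 16)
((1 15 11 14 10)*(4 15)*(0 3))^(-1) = (0 3)(1 10 14 11 15 4)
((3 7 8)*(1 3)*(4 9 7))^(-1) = (1 8 7 9 4 3) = ((1 3 4 9 7 8))^(-1)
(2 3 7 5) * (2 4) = (2 3 7 5 4) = [0, 1, 3, 7, 2, 4, 6, 5]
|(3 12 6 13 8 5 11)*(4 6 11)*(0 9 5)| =21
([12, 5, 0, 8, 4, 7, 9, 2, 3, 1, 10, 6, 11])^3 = (0 6 5)(1 2 11)(3 8)(7 12 9)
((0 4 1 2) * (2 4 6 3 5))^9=(0 2 5 3 6)(1 4)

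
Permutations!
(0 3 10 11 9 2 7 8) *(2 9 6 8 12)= (0 3 10 11 6 8)(2 7 12)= [3, 1, 7, 10, 4, 5, 8, 12, 0, 9, 11, 6, 2]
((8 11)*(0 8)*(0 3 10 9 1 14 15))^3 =(0 3 1)(8 10 14)(9 15 11)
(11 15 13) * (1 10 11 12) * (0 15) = [15, 10, 2, 3, 4, 5, 6, 7, 8, 9, 11, 0, 1, 12, 14, 13] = (0 15 13 12 1 10 11)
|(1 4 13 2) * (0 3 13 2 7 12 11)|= |(0 3 13 7 12 11)(1 4 2)|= 6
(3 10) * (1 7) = [0, 7, 2, 10, 4, 5, 6, 1, 8, 9, 3] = (1 7)(3 10)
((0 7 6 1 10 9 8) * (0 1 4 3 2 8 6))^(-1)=(0 7)(1 8 2 3 4 6 9 10)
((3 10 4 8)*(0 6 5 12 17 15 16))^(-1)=(0 16 15 17 12 5 6)(3 8 4 10)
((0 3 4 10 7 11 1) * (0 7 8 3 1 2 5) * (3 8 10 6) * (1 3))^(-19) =((0 3 4 6 1 7 11 2 5))^(-19) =(0 5 2 11 7 1 6 4 3)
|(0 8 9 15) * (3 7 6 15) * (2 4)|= 14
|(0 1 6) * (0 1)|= |(1 6)|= 2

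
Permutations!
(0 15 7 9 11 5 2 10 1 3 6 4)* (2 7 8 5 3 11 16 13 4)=[15, 11, 10, 6, 0, 7, 2, 9, 5, 16, 1, 3, 12, 4, 14, 8, 13]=(0 15 8 5 7 9 16 13 4)(1 11 3 6 2 10)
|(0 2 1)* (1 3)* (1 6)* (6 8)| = 6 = |(0 2 3 8 6 1)|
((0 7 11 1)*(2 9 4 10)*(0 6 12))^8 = (0 11 6)(1 12 7)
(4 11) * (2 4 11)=(11)(2 4)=[0, 1, 4, 3, 2, 5, 6, 7, 8, 9, 10, 11]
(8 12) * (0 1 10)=[1, 10, 2, 3, 4, 5, 6, 7, 12, 9, 0, 11, 8]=(0 1 10)(8 12)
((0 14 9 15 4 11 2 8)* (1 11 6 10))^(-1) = ((0 14 9 15 4 6 10 1 11 2 8))^(-1) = (0 8 2 11 1 10 6 4 15 9 14)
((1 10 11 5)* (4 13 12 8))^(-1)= (1 5 11 10)(4 8 12 13)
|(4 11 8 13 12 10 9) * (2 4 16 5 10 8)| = |(2 4 11)(5 10 9 16)(8 13 12)| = 12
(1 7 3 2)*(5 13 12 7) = (1 5 13 12 7 3 2) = [0, 5, 1, 2, 4, 13, 6, 3, 8, 9, 10, 11, 7, 12]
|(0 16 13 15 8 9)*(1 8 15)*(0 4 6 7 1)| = |(0 16 13)(1 8 9 4 6 7)| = 6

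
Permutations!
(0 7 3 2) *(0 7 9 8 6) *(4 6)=(0 9 8 4 6)(2 7 3)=[9, 1, 7, 2, 6, 5, 0, 3, 4, 8]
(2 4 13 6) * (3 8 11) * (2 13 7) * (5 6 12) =[0, 1, 4, 8, 7, 6, 13, 2, 11, 9, 10, 3, 5, 12] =(2 4 7)(3 8 11)(5 6 13 12)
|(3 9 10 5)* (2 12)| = 4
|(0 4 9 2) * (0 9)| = |(0 4)(2 9)| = 2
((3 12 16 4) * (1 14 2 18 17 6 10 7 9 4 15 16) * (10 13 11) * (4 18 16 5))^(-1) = (1 12 3 4 5 15 16 2 14)(6 17 18 9 7 10 11 13)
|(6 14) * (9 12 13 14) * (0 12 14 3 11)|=|(0 12 13 3 11)(6 9 14)|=15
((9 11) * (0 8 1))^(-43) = ((0 8 1)(9 11))^(-43) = (0 1 8)(9 11)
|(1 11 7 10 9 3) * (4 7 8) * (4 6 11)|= 6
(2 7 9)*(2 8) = (2 7 9 8) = [0, 1, 7, 3, 4, 5, 6, 9, 2, 8]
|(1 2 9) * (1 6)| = |(1 2 9 6)| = 4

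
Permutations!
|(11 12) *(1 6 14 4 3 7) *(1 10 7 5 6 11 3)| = |(1 11 12 3 5 6 14 4)(7 10)| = 8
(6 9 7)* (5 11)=(5 11)(6 9 7)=[0, 1, 2, 3, 4, 11, 9, 6, 8, 7, 10, 5]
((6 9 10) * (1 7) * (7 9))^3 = (1 6 9 7 10)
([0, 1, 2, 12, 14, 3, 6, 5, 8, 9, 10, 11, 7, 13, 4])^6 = [0, 1, 2, 7, 4, 12, 6, 3, 8, 9, 10, 11, 5, 13, 14]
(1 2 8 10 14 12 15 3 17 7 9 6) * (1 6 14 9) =(1 2 8 10 9 14 12 15 3 17 7) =[0, 2, 8, 17, 4, 5, 6, 1, 10, 14, 9, 11, 15, 13, 12, 3, 16, 7]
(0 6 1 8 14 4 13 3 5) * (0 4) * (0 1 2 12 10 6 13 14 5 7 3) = (0 13)(1 8 5 4 14)(2 12 10 6)(3 7) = [13, 8, 12, 7, 14, 4, 2, 3, 5, 9, 6, 11, 10, 0, 1]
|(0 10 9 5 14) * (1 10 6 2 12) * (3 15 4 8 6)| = 13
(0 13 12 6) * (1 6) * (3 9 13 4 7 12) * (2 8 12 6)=(0 4 7 6)(1 2 8 12)(3 9 13)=[4, 2, 8, 9, 7, 5, 0, 6, 12, 13, 10, 11, 1, 3]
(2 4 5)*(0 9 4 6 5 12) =(0 9 4 12)(2 6 5) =[9, 1, 6, 3, 12, 2, 5, 7, 8, 4, 10, 11, 0]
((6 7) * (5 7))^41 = (5 6 7)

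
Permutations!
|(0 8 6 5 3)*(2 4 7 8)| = 8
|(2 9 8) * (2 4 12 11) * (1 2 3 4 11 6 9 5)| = 21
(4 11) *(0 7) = [7, 1, 2, 3, 11, 5, 6, 0, 8, 9, 10, 4] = (0 7)(4 11)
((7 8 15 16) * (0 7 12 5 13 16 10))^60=(16)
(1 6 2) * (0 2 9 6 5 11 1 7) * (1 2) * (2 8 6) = (0 1 5 11 8 6 9 2 7) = [1, 5, 7, 3, 4, 11, 9, 0, 6, 2, 10, 8]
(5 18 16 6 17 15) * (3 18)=[0, 1, 2, 18, 4, 3, 17, 7, 8, 9, 10, 11, 12, 13, 14, 5, 6, 15, 16]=(3 18 16 6 17 15 5)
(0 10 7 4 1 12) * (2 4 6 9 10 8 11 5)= (0 8 11 5 2 4 1 12)(6 9 10 7)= [8, 12, 4, 3, 1, 2, 9, 6, 11, 10, 7, 5, 0]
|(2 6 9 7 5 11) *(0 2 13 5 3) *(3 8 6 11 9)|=10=|(0 2 11 13 5 9 7 8 6 3)|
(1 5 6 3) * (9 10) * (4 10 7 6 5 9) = (1 9 7 6 3)(4 10) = [0, 9, 2, 1, 10, 5, 3, 6, 8, 7, 4]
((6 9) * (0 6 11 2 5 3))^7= ((0 6 9 11 2 5 3))^7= (11)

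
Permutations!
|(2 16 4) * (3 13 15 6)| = 12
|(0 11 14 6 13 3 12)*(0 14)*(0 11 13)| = |(0 13 3 12 14 6)| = 6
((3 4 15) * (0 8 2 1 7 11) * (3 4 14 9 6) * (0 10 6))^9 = (0 14 6 11 1 8 9 3 10 7 2)(4 15)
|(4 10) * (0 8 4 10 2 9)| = |(10)(0 8 4 2 9)| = 5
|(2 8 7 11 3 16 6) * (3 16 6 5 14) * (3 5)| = |(2 8 7 11 16 3 6)(5 14)| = 14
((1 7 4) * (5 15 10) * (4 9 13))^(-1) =((1 7 9 13 4)(5 15 10))^(-1) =(1 4 13 9 7)(5 10 15)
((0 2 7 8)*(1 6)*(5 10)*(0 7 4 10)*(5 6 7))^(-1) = ((0 2 4 10 6 1 7 8 5))^(-1) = (0 5 8 7 1 6 10 4 2)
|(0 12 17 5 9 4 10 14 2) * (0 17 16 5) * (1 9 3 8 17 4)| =28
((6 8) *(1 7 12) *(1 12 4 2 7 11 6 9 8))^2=(12)(1 6 11)(2 4 7)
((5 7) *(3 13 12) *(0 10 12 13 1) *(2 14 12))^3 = (0 14 1 2 3 10 12)(5 7)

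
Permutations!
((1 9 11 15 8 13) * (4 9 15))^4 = (15)(4 9 11)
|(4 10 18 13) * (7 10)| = |(4 7 10 18 13)| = 5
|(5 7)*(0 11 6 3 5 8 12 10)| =9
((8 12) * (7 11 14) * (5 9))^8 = (7 14 11)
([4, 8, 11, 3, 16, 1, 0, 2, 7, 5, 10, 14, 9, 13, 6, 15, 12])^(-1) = (0 6 14 11 2 7 8 1 5 9 12 16 4)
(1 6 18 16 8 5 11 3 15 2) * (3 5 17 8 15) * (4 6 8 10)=(1 8 17 10 4 6 18 16 15 2)(5 11)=[0, 8, 1, 3, 6, 11, 18, 7, 17, 9, 4, 5, 12, 13, 14, 2, 15, 10, 16]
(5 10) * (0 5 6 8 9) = [5, 1, 2, 3, 4, 10, 8, 7, 9, 0, 6] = (0 5 10 6 8 9)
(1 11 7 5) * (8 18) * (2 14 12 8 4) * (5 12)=[0, 11, 14, 3, 2, 1, 6, 12, 18, 9, 10, 7, 8, 13, 5, 15, 16, 17, 4]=(1 11 7 12 8 18 4 2 14 5)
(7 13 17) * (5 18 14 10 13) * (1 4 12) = [0, 4, 2, 3, 12, 18, 6, 5, 8, 9, 13, 11, 1, 17, 10, 15, 16, 7, 14] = (1 4 12)(5 18 14 10 13 17 7)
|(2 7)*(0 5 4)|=|(0 5 4)(2 7)|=6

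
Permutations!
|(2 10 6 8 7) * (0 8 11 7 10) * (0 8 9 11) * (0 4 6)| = |(0 9 11 7 2 8 10)(4 6)| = 14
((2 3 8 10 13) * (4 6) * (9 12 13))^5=(2 12 10 3 13 9 8)(4 6)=((2 3 8 10 9 12 13)(4 6))^5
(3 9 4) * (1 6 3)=[0, 6, 2, 9, 1, 5, 3, 7, 8, 4]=(1 6 3 9 4)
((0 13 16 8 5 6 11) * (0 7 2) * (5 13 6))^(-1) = (0 2 7 11 6)(8 16 13)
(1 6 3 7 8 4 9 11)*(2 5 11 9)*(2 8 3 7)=(1 6 7 3 2 5 11)(4 8)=[0, 6, 5, 2, 8, 11, 7, 3, 4, 9, 10, 1]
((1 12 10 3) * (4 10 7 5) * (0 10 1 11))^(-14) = (0 3)(1 12 7 5 4)(10 11)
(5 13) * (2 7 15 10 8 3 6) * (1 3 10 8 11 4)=(1 3 6 2 7 15 8 10 11 4)(5 13)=[0, 3, 7, 6, 1, 13, 2, 15, 10, 9, 11, 4, 12, 5, 14, 8]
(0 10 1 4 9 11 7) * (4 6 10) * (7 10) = (0 4 9 11 10 1 6 7) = [4, 6, 2, 3, 9, 5, 7, 0, 8, 11, 1, 10]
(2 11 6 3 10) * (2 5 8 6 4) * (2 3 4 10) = (2 11 10 5 8 6 4 3) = [0, 1, 11, 2, 3, 8, 4, 7, 6, 9, 5, 10]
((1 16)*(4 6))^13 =(1 16)(4 6)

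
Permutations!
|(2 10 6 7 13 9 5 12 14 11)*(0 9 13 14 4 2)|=|(0 9 5 12 4 2 10 6 7 14 11)|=11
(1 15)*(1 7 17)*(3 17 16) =(1 15 7 16 3 17) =[0, 15, 2, 17, 4, 5, 6, 16, 8, 9, 10, 11, 12, 13, 14, 7, 3, 1]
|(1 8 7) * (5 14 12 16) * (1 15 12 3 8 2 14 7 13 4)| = |(1 2 14 3 8 13 4)(5 7 15 12 16)| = 35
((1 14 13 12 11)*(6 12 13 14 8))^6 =((14)(1 8 6 12 11))^6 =(14)(1 8 6 12 11)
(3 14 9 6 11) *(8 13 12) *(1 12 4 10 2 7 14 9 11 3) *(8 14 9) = [0, 12, 7, 8, 10, 5, 3, 9, 13, 6, 2, 1, 14, 4, 11] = (1 12 14 11)(2 7 9 6 3 8 13 4 10)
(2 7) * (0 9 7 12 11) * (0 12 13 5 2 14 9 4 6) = (0 4 6)(2 13 5)(7 14 9)(11 12) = [4, 1, 13, 3, 6, 2, 0, 14, 8, 7, 10, 12, 11, 5, 9]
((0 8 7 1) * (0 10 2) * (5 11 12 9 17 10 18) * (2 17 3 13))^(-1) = ((0 8 7 1 18 5 11 12 9 3 13 2)(10 17))^(-1) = (0 2 13 3 9 12 11 5 18 1 7 8)(10 17)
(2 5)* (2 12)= (2 5 12)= [0, 1, 5, 3, 4, 12, 6, 7, 8, 9, 10, 11, 2]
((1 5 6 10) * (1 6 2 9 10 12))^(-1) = (1 12 6 10 9 2 5)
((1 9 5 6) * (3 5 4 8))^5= ((1 9 4 8 3 5 6))^5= (1 5 8 9 6 3 4)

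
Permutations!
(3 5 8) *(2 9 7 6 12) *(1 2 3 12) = (1 2 9 7 6)(3 5 8 12) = [0, 2, 9, 5, 4, 8, 1, 6, 12, 7, 10, 11, 3]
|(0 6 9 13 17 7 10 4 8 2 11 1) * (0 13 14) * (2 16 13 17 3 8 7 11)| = 12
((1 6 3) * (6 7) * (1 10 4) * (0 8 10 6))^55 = ((0 8 10 4 1 7)(3 6))^55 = (0 8 10 4 1 7)(3 6)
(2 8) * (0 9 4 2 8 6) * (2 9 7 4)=(0 7 4 9 2 6)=[7, 1, 6, 3, 9, 5, 0, 4, 8, 2]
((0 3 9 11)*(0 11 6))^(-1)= (11)(0 6 9 3)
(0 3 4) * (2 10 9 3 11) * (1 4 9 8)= (0 11 2 10 8 1 4)(3 9)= [11, 4, 10, 9, 0, 5, 6, 7, 1, 3, 8, 2]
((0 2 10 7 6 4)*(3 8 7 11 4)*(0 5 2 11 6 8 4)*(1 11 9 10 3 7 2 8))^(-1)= (0 11 1 7 6 10 9)(2 8 5 4 3)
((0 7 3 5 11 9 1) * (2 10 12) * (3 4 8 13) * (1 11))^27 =((0 7 4 8 13 3 5 1)(2 10 12)(9 11))^27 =(0 8 5 7 13 1 4 3)(9 11)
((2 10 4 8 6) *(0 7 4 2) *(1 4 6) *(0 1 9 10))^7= (0 10 8 1 7 2 9 4 6)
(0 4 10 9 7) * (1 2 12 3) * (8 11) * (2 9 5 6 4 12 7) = (0 12 3 1 9 2 7)(4 10 5 6)(8 11) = [12, 9, 7, 1, 10, 6, 4, 0, 11, 2, 5, 8, 3]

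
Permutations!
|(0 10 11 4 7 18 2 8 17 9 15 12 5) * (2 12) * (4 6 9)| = 14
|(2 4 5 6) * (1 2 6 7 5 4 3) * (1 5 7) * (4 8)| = 4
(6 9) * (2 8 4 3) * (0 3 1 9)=(0 3 2 8 4 1 9 6)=[3, 9, 8, 2, 1, 5, 0, 7, 4, 6]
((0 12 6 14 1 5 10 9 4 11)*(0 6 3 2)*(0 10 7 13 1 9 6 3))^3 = (0 12)(1 13 7 5)(2 14 11 10 9 3 6 4)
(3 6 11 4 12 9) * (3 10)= (3 6 11 4 12 9 10)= [0, 1, 2, 6, 12, 5, 11, 7, 8, 10, 3, 4, 9]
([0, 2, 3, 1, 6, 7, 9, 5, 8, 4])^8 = [0, 3, 1, 2, 9, 5, 4, 7, 8, 6]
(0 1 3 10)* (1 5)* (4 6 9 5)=[4, 3, 2, 10, 6, 1, 9, 7, 8, 5, 0]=(0 4 6 9 5 1 3 10)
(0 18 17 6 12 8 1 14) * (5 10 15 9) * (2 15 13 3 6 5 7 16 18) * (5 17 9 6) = (0 2 15 6 12 8 1 14)(3 5 10 13)(7 16 18 9) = [2, 14, 15, 5, 4, 10, 12, 16, 1, 7, 13, 11, 8, 3, 0, 6, 18, 17, 9]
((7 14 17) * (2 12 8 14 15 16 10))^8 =(2 10 16 15 7 17 14 8 12)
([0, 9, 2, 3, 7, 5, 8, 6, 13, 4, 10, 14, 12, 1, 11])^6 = [0, 13, 2, 3, 9, 5, 7, 4, 6, 1, 10, 11, 12, 8, 14]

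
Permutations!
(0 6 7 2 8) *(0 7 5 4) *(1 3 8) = [6, 3, 1, 8, 0, 4, 5, 2, 7] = (0 6 5 4)(1 3 8 7 2)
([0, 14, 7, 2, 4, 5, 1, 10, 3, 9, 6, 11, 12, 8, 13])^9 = [0, 1, 2, 3, 4, 5, 6, 7, 8, 9, 10, 11, 12, 13, 14]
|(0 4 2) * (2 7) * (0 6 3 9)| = |(0 4 7 2 6 3 9)| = 7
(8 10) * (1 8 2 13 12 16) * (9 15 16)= (1 8 10 2 13 12 9 15 16)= [0, 8, 13, 3, 4, 5, 6, 7, 10, 15, 2, 11, 9, 12, 14, 16, 1]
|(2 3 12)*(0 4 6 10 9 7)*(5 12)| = 12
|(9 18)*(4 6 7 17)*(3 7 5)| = |(3 7 17 4 6 5)(9 18)| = 6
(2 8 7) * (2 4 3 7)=(2 8)(3 7 4)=[0, 1, 8, 7, 3, 5, 6, 4, 2]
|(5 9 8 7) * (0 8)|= |(0 8 7 5 9)|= 5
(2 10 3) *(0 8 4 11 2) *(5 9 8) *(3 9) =[5, 1, 10, 0, 11, 3, 6, 7, 4, 8, 9, 2] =(0 5 3)(2 10 9 8 4 11)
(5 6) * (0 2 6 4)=(0 2 6 5 4)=[2, 1, 6, 3, 0, 4, 5]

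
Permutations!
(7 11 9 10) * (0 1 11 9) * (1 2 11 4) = (0 2 11)(1 4)(7 9 10) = [2, 4, 11, 3, 1, 5, 6, 9, 8, 10, 7, 0]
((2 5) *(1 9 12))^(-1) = ((1 9 12)(2 5))^(-1) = (1 12 9)(2 5)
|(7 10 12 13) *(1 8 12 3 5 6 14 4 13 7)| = |(1 8 12 7 10 3 5 6 14 4 13)| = 11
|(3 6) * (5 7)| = |(3 6)(5 7)| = 2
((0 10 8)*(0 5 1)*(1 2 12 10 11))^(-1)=((0 11 1)(2 12 10 8 5))^(-1)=(0 1 11)(2 5 8 10 12)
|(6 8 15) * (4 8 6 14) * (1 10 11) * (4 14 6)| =12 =|(1 10 11)(4 8 15 6)|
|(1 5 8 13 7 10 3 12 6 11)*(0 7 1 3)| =12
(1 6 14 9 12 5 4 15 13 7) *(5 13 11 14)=[0, 6, 2, 3, 15, 4, 5, 1, 8, 12, 10, 14, 13, 7, 9, 11]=(1 6 5 4 15 11 14 9 12 13 7)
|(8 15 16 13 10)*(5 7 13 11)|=8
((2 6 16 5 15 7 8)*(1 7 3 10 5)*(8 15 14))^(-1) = ((1 7 15 3 10 5 14 8 2 6 16))^(-1) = (1 16 6 2 8 14 5 10 3 15 7)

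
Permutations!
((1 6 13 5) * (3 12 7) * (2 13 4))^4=(1 13 4)(2 6 5)(3 12 7)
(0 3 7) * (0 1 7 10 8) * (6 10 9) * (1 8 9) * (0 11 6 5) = (0 3 1 7 8 11 6 10 9 5) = [3, 7, 2, 1, 4, 0, 10, 8, 11, 5, 9, 6]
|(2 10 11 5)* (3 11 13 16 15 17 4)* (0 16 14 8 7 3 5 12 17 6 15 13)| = 14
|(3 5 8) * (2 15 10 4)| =|(2 15 10 4)(3 5 8)| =12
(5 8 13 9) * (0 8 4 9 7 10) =(0 8 13 7 10)(4 9 5) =[8, 1, 2, 3, 9, 4, 6, 10, 13, 5, 0, 11, 12, 7]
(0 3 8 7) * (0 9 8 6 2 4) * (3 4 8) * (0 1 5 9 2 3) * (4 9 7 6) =[9, 5, 8, 4, 1, 7, 3, 2, 6, 0] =(0 9)(1 5 7 2 8 6 3 4)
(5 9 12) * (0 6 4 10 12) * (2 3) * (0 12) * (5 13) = (0 6 4 10)(2 3)(5 9 12 13) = [6, 1, 3, 2, 10, 9, 4, 7, 8, 12, 0, 11, 13, 5]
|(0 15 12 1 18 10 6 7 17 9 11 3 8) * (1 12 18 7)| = |(0 15 18 10 6 1 7 17 9 11 3 8)| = 12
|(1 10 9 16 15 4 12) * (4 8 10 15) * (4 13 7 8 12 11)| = 6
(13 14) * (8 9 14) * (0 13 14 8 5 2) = [13, 1, 0, 3, 4, 2, 6, 7, 9, 8, 10, 11, 12, 5, 14] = (14)(0 13 5 2)(8 9)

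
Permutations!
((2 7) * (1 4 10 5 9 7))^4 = ((1 4 10 5 9 7 2))^4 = (1 9 4 7 10 2 5)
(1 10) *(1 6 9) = (1 10 6 9) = [0, 10, 2, 3, 4, 5, 9, 7, 8, 1, 6]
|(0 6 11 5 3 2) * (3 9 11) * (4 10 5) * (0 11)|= |(0 6 3 2 11 4 10 5 9)|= 9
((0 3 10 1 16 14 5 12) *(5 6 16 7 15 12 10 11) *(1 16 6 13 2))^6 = (0 14 12 16 15 10 7 5 1 11 2 3 13)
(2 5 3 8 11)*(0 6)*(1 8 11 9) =[6, 8, 5, 11, 4, 3, 0, 7, 9, 1, 10, 2] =(0 6)(1 8 9)(2 5 3 11)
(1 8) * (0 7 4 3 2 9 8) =[7, 0, 9, 2, 3, 5, 6, 4, 1, 8] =(0 7 4 3 2 9 8 1)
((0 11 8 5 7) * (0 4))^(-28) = (0 8 7)(4 11 5)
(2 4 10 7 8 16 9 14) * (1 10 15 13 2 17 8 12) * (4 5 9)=[0, 10, 5, 3, 15, 9, 6, 12, 16, 14, 7, 11, 1, 2, 17, 13, 4, 8]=(1 10 7 12)(2 5 9 14 17 8 16 4 15 13)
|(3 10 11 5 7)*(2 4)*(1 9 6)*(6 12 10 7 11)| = 10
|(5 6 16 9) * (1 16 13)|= 6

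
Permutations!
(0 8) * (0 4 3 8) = (3 8 4) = [0, 1, 2, 8, 3, 5, 6, 7, 4]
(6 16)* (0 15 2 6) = (0 15 2 6 16) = [15, 1, 6, 3, 4, 5, 16, 7, 8, 9, 10, 11, 12, 13, 14, 2, 0]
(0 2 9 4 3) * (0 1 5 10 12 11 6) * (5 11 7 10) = (0 2 9 4 3 1 11 6)(7 10 12) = [2, 11, 9, 1, 3, 5, 0, 10, 8, 4, 12, 6, 7]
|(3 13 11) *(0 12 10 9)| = |(0 12 10 9)(3 13 11)| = 12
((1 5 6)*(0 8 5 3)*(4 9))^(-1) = (0 3 1 6 5 8)(4 9)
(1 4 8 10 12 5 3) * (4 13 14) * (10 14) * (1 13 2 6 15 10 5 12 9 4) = [0, 2, 6, 13, 8, 3, 15, 7, 14, 4, 9, 11, 12, 5, 1, 10] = (1 2 6 15 10 9 4 8 14)(3 13 5)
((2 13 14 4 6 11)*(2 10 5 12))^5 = ((2 13 14 4 6 11 10 5 12))^5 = (2 11 13 10 14 5 4 12 6)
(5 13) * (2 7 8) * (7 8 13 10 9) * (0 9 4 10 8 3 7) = (0 9)(2 3 7 13 5 8)(4 10) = [9, 1, 3, 7, 10, 8, 6, 13, 2, 0, 4, 11, 12, 5]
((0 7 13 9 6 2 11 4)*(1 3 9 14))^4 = ((0 7 13 14 1 3 9 6 2 11 4))^4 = (0 1 2 7 3 11 13 9 4 14 6)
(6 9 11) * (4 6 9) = (4 6)(9 11) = [0, 1, 2, 3, 6, 5, 4, 7, 8, 11, 10, 9]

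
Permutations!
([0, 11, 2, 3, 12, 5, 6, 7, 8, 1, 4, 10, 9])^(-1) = [0, 9, 2, 3, 10, 5, 6, 7, 8, 12, 11, 1, 4]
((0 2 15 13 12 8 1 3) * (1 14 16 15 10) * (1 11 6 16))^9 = (0 8 16 2 14 15 10 1 13 11 3 12 6)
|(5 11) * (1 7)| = |(1 7)(5 11)| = 2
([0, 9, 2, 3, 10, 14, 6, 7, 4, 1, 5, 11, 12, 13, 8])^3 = (1 9)(4 14 10 8 5)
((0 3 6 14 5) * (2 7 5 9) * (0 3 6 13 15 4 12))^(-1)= ((0 6 14 9 2 7 5 3 13 15 4 12))^(-1)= (0 12 4 15 13 3 5 7 2 9 14 6)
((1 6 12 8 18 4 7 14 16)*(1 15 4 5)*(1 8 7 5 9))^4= (1 14 5)(4 9 7)(6 16 8)(12 15 18)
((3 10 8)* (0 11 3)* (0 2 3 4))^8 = (0 4 11)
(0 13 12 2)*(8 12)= (0 13 8 12 2)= [13, 1, 0, 3, 4, 5, 6, 7, 12, 9, 10, 11, 2, 8]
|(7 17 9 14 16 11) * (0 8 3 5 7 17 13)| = |(0 8 3 5 7 13)(9 14 16 11 17)| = 30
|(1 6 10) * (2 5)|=6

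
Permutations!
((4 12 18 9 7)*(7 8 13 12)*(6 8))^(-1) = ((4 7)(6 8 13 12 18 9))^(-1) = (4 7)(6 9 18 12 13 8)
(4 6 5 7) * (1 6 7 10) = (1 6 5 10)(4 7) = [0, 6, 2, 3, 7, 10, 5, 4, 8, 9, 1]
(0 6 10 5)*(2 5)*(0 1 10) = (0 6)(1 10 2 5) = [6, 10, 5, 3, 4, 1, 0, 7, 8, 9, 2]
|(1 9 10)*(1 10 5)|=|(10)(1 9 5)|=3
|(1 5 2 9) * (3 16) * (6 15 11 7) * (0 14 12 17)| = 4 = |(0 14 12 17)(1 5 2 9)(3 16)(6 15 11 7)|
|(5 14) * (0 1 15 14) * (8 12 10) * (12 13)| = 20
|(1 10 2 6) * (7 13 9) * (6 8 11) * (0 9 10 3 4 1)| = |(0 9 7 13 10 2 8 11 6)(1 3 4)| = 9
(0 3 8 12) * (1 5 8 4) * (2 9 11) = [3, 5, 9, 4, 1, 8, 6, 7, 12, 11, 10, 2, 0] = (0 3 4 1 5 8 12)(2 9 11)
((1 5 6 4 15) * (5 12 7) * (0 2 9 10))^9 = (0 2 9 10)(1 7 6 15 12 5 4)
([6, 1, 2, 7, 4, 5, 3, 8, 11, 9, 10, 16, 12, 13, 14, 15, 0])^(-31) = (0 8 6 11 3 16 7)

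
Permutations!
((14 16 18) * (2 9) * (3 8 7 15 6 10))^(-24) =(18)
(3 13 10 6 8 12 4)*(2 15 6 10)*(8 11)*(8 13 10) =(2 15 6 11 13)(3 10 8 12 4) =[0, 1, 15, 10, 3, 5, 11, 7, 12, 9, 8, 13, 4, 2, 14, 6]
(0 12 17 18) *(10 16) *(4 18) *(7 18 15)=[12, 1, 2, 3, 15, 5, 6, 18, 8, 9, 16, 11, 17, 13, 14, 7, 10, 4, 0]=(0 12 17 4 15 7 18)(10 16)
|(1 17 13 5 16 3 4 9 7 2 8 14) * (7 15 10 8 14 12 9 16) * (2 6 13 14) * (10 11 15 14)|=84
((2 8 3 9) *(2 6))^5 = ((2 8 3 9 6))^5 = (9)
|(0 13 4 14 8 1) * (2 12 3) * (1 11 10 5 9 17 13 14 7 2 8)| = 12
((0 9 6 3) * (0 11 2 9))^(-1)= (2 11 3 6 9)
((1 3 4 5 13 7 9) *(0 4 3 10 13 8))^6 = ((0 4 5 8)(1 10 13 7 9))^6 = (0 5)(1 10 13 7 9)(4 8)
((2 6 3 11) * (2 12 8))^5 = ((2 6 3 11 12 8))^5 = (2 8 12 11 3 6)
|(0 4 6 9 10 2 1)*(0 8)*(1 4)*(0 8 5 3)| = 20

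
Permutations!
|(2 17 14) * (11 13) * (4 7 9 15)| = 12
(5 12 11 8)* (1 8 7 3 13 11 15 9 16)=(1 8 5 12 15 9 16)(3 13 11 7)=[0, 8, 2, 13, 4, 12, 6, 3, 5, 16, 10, 7, 15, 11, 14, 9, 1]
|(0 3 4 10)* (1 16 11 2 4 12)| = |(0 3 12 1 16 11 2 4 10)| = 9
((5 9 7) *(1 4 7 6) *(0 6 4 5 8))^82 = ((0 6 1 5 9 4 7 8))^82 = (0 1 9 7)(4 8 6 5)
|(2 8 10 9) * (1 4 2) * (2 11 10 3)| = 15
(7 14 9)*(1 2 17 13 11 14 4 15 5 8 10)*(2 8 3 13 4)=(1 8 10)(2 17 4 15 5 3 13 11 14 9 7)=[0, 8, 17, 13, 15, 3, 6, 2, 10, 7, 1, 14, 12, 11, 9, 5, 16, 4]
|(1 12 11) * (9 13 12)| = 5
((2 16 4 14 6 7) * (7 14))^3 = ((2 16 4 7)(6 14))^3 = (2 7 4 16)(6 14)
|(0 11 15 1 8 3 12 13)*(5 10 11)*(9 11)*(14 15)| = |(0 5 10 9 11 14 15 1 8 3 12 13)| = 12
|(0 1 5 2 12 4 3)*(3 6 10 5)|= |(0 1 3)(2 12 4 6 10 5)|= 6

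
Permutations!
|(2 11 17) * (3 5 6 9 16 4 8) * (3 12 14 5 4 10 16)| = |(2 11 17)(3 4 8 12 14 5 6 9)(10 16)| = 24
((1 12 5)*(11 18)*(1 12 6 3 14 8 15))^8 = (18)(1 3 8)(6 14 15)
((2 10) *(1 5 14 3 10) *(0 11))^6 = ((0 11)(1 5 14 3 10 2))^6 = (14)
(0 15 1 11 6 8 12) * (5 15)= (0 5 15 1 11 6 8 12)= [5, 11, 2, 3, 4, 15, 8, 7, 12, 9, 10, 6, 0, 13, 14, 1]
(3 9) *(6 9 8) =(3 8 6 9) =[0, 1, 2, 8, 4, 5, 9, 7, 6, 3]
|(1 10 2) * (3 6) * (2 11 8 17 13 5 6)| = |(1 10 11 8 17 13 5 6 3 2)| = 10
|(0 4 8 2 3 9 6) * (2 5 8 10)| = 14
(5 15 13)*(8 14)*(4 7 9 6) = [0, 1, 2, 3, 7, 15, 4, 9, 14, 6, 10, 11, 12, 5, 8, 13] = (4 7 9 6)(5 15 13)(8 14)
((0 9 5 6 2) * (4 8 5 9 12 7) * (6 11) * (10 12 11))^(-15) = (0 11 6 2)(4 10)(5 7)(8 12)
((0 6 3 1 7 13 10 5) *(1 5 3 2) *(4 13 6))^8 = ((0 4 13 10 3 5)(1 7 6 2))^8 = (0 13 3)(4 10 5)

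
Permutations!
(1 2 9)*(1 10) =(1 2 9 10) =[0, 2, 9, 3, 4, 5, 6, 7, 8, 10, 1]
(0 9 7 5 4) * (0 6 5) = (0 9 7)(4 6 5) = [9, 1, 2, 3, 6, 4, 5, 0, 8, 7]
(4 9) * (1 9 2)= (1 9 4 2)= [0, 9, 1, 3, 2, 5, 6, 7, 8, 4]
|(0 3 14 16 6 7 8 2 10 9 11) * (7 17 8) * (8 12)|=12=|(0 3 14 16 6 17 12 8 2 10 9 11)|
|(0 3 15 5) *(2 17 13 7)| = 4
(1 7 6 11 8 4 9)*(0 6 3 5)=(0 6 11 8 4 9 1 7 3 5)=[6, 7, 2, 5, 9, 0, 11, 3, 4, 1, 10, 8]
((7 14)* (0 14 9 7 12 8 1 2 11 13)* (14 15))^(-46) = ((0 15 14 12 8 1 2 11 13)(7 9))^(-46) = (0 13 11 2 1 8 12 14 15)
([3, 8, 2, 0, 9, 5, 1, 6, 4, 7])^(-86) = (1 7 4)(6 9 8)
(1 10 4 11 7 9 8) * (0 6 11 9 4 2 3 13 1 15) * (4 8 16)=(0 6 11 7 8 15)(1 10 2 3 13)(4 9 16)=[6, 10, 3, 13, 9, 5, 11, 8, 15, 16, 2, 7, 12, 1, 14, 0, 4]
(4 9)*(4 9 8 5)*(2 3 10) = [0, 1, 3, 10, 8, 4, 6, 7, 5, 9, 2] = (2 3 10)(4 8 5)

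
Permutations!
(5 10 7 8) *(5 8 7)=(5 10)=[0, 1, 2, 3, 4, 10, 6, 7, 8, 9, 5]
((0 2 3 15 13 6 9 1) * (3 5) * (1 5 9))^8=(0 1 6 13 15 3 5 9 2)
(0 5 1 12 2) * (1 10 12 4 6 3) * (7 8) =[5, 4, 0, 1, 6, 10, 3, 8, 7, 9, 12, 11, 2] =(0 5 10 12 2)(1 4 6 3)(7 8)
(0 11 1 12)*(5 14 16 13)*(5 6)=(0 11 1 12)(5 14 16 13 6)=[11, 12, 2, 3, 4, 14, 5, 7, 8, 9, 10, 1, 0, 6, 16, 15, 13]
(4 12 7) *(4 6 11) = (4 12 7 6 11) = [0, 1, 2, 3, 12, 5, 11, 6, 8, 9, 10, 4, 7]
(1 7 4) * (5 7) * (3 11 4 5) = (1 3 11 4)(5 7) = [0, 3, 2, 11, 1, 7, 6, 5, 8, 9, 10, 4]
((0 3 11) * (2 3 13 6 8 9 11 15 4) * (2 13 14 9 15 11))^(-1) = ((0 14 9 2 3 11)(4 13 6 8 15))^(-1) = (0 11 3 2 9 14)(4 15 8 6 13)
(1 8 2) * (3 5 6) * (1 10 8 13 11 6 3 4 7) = (1 13 11 6 4 7)(2 10 8)(3 5) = [0, 13, 10, 5, 7, 3, 4, 1, 2, 9, 8, 6, 12, 11]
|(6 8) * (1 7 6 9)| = |(1 7 6 8 9)| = 5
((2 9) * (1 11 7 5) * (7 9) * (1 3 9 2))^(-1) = ((1 11 2 7 5 3 9))^(-1) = (1 9 3 5 7 2 11)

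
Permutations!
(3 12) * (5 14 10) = [0, 1, 2, 12, 4, 14, 6, 7, 8, 9, 5, 11, 3, 13, 10] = (3 12)(5 14 10)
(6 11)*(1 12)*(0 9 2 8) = (0 9 2 8)(1 12)(6 11) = [9, 12, 8, 3, 4, 5, 11, 7, 0, 2, 10, 6, 1]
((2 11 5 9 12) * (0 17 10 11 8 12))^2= ((0 17 10 11 5 9)(2 8 12))^2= (0 10 5)(2 12 8)(9 17 11)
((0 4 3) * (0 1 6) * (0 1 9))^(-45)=(0 9 3 4)(1 6)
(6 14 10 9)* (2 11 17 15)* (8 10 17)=[0, 1, 11, 3, 4, 5, 14, 7, 10, 6, 9, 8, 12, 13, 17, 2, 16, 15]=(2 11 8 10 9 6 14 17 15)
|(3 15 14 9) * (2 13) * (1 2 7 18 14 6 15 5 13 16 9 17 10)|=12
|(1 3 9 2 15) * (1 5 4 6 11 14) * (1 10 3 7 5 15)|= 11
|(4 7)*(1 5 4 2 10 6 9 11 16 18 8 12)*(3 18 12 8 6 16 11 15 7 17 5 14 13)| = 39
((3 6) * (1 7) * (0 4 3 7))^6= (7)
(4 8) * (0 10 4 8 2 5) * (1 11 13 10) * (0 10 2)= (0 1 11 13 2 5 10 4)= [1, 11, 5, 3, 0, 10, 6, 7, 8, 9, 4, 13, 12, 2]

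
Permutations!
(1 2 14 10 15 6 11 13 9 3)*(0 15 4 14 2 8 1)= (0 15 6 11 13 9 3)(1 8)(4 14 10)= [15, 8, 2, 0, 14, 5, 11, 7, 1, 3, 4, 13, 12, 9, 10, 6]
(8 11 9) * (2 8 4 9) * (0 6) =(0 6)(2 8 11)(4 9) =[6, 1, 8, 3, 9, 5, 0, 7, 11, 4, 10, 2]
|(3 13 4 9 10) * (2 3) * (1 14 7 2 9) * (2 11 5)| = 18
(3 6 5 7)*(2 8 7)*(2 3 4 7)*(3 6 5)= (2 8)(3 5 6)(4 7)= [0, 1, 8, 5, 7, 6, 3, 4, 2]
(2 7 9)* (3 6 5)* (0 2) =[2, 1, 7, 6, 4, 3, 5, 9, 8, 0] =(0 2 7 9)(3 6 5)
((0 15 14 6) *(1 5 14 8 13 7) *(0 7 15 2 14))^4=(0 7 2 1 14 5 6)(8 13 15)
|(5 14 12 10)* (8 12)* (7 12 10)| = |(5 14 8 10)(7 12)| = 4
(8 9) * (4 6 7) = (4 6 7)(8 9) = [0, 1, 2, 3, 6, 5, 7, 4, 9, 8]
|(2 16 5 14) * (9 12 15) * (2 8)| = |(2 16 5 14 8)(9 12 15)| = 15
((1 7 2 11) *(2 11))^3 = (11)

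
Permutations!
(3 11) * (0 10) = (0 10)(3 11) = [10, 1, 2, 11, 4, 5, 6, 7, 8, 9, 0, 3]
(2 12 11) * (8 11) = (2 12 8 11) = [0, 1, 12, 3, 4, 5, 6, 7, 11, 9, 10, 2, 8]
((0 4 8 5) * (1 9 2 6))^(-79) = (0 4 8 5)(1 9 2 6)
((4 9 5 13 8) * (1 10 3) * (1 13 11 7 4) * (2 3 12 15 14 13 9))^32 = (1 14 10 13 12 8 15)(2 11 3 7 9 4 5)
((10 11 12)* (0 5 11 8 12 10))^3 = ((0 5 11 10 8 12))^3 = (0 10)(5 8)(11 12)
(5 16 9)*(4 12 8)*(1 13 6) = (1 13 6)(4 12 8)(5 16 9) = [0, 13, 2, 3, 12, 16, 1, 7, 4, 5, 10, 11, 8, 6, 14, 15, 9]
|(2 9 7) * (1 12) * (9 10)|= |(1 12)(2 10 9 7)|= 4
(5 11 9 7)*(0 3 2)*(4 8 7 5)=(0 3 2)(4 8 7)(5 11 9)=[3, 1, 0, 2, 8, 11, 6, 4, 7, 5, 10, 9]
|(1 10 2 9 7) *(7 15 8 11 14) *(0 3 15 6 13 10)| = |(0 3 15 8 11 14 7 1)(2 9 6 13 10)| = 40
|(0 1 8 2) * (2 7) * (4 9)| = |(0 1 8 7 2)(4 9)| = 10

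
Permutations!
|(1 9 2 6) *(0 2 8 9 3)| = |(0 2 6 1 3)(8 9)| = 10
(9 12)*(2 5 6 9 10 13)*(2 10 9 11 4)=[0, 1, 5, 3, 2, 6, 11, 7, 8, 12, 13, 4, 9, 10]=(2 5 6 11 4)(9 12)(10 13)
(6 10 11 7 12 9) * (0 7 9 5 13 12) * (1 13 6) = (0 7)(1 13 12 5 6 10 11 9) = [7, 13, 2, 3, 4, 6, 10, 0, 8, 1, 11, 9, 5, 12]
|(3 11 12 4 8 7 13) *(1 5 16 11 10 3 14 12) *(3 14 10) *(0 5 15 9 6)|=56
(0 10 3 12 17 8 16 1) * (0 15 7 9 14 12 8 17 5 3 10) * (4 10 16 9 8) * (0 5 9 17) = (0 5 3 4 10 16 1 15 7 8 17)(9 14 12) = [5, 15, 2, 4, 10, 3, 6, 8, 17, 14, 16, 11, 9, 13, 12, 7, 1, 0]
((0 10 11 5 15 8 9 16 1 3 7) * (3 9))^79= (0 7 3 8 15 5 11 10)(1 9 16)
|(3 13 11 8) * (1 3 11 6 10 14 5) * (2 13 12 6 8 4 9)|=42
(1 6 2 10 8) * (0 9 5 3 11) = (0 9 5 3 11)(1 6 2 10 8) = [9, 6, 10, 11, 4, 3, 2, 7, 1, 5, 8, 0]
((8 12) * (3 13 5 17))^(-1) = ((3 13 5 17)(8 12))^(-1) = (3 17 5 13)(8 12)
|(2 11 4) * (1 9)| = |(1 9)(2 11 4)| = 6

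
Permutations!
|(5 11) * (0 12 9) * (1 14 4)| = 6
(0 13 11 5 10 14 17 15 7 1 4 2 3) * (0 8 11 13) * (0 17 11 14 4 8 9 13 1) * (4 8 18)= (0 17 15 7)(1 18 4 2 3 9 13)(5 10 8 14 11)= [17, 18, 3, 9, 2, 10, 6, 0, 14, 13, 8, 5, 12, 1, 11, 7, 16, 15, 4]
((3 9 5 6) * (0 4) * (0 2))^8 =(9)(0 2 4)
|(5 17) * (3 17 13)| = |(3 17 5 13)| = 4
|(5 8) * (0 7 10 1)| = |(0 7 10 1)(5 8)| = 4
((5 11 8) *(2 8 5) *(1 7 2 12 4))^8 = (1 2 12)(4 7 8) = ((1 7 2 8 12 4)(5 11))^8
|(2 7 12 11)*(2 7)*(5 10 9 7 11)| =|(5 10 9 7 12)| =5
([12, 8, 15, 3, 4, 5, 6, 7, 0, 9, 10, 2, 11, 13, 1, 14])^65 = (0 12 11 2 15 14 1 8)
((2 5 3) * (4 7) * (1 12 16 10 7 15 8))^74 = (1 16 7 15)(2 3 5)(4 8 12 10)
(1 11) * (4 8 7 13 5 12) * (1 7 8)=(1 11 7 13 5 12 4)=[0, 11, 2, 3, 1, 12, 6, 13, 8, 9, 10, 7, 4, 5]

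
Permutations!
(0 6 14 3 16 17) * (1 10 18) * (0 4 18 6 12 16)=(0 12 16 17 4 18 1 10 6 14 3)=[12, 10, 2, 0, 18, 5, 14, 7, 8, 9, 6, 11, 16, 13, 3, 15, 17, 4, 1]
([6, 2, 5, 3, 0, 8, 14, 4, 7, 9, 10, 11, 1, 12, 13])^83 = (0 2 6 5 14 8 13 7 12 4 1)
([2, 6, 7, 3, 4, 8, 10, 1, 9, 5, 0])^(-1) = (0 10 6 1 7 2)(5 9 8)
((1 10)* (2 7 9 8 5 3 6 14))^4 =(2 5)(3 7)(6 9)(8 14)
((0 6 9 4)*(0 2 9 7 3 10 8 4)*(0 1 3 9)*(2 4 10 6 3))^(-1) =(0 2 1 9 7 6 3)(8 10)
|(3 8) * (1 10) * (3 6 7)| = 4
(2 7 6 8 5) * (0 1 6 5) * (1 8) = (0 8)(1 6)(2 7 5) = [8, 6, 7, 3, 4, 2, 1, 5, 0]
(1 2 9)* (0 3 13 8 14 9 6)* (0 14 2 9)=[3, 9, 6, 13, 4, 5, 14, 7, 2, 1, 10, 11, 12, 8, 0]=(0 3 13 8 2 6 14)(1 9)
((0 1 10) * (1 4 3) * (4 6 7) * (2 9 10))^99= ((0 6 7 4 3 1 2 9 10))^99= (10)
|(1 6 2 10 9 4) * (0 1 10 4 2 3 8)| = |(0 1 6 3 8)(2 4 10 9)| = 20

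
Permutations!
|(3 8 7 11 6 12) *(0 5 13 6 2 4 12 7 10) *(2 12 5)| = |(0 2 4 5 13 6 7 11 12 3 8 10)| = 12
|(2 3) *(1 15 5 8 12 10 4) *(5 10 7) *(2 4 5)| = 10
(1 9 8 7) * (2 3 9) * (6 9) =[0, 2, 3, 6, 4, 5, 9, 1, 7, 8] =(1 2 3 6 9 8 7)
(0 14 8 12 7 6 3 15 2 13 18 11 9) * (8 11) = (0 14 11 9)(2 13 18 8 12 7 6 3 15) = [14, 1, 13, 15, 4, 5, 3, 6, 12, 0, 10, 9, 7, 18, 11, 2, 16, 17, 8]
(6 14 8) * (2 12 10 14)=(2 12 10 14 8 6)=[0, 1, 12, 3, 4, 5, 2, 7, 6, 9, 14, 11, 10, 13, 8]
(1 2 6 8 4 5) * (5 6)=(1 2 5)(4 6 8)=[0, 2, 5, 3, 6, 1, 8, 7, 4]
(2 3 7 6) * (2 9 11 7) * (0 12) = (0 12)(2 3)(6 9 11 7) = [12, 1, 3, 2, 4, 5, 9, 6, 8, 11, 10, 7, 0]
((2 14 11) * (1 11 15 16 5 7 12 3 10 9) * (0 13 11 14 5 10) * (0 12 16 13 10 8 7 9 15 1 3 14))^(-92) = (0 11 3)(1 13 9)(2 12 10)(5 14 15)(7 16 8) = ((0 10 15 13 11 2 5 9 3 12 14 1)(7 16 8))^(-92)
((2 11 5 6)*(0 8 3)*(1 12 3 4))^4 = ((0 8 4 1 12 3)(2 11 5 6))^4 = (0 12 4)(1 8 3)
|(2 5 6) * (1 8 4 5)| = |(1 8 4 5 6 2)| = 6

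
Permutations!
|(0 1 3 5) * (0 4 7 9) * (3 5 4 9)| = 12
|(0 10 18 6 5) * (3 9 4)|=15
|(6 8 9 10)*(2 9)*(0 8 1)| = |(0 8 2 9 10 6 1)| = 7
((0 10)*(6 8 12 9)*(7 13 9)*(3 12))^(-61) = ((0 10)(3 12 7 13 9 6 8))^(-61) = (0 10)(3 7 9 8 12 13 6)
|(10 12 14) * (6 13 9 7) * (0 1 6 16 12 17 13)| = 24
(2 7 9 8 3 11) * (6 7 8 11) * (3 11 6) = (2 8 11)(6 7 9) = [0, 1, 8, 3, 4, 5, 7, 9, 11, 6, 10, 2]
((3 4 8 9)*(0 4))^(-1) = (0 3 9 8 4)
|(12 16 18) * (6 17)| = 6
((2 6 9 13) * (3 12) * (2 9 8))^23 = (2 8 6)(3 12)(9 13)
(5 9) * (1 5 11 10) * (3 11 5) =(1 3 11 10)(5 9) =[0, 3, 2, 11, 4, 9, 6, 7, 8, 5, 1, 10]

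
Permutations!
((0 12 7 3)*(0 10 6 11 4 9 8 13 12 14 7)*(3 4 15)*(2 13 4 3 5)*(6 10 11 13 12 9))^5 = ((0 14 7 3 11 15 5 2 12)(4 6 13 9 8))^5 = (0 15 14 5 7 2 3 12 11)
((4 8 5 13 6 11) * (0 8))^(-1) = (0 4 11 6 13 5 8)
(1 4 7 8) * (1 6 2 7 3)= (1 4 3)(2 7 8 6)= [0, 4, 7, 1, 3, 5, 2, 8, 6]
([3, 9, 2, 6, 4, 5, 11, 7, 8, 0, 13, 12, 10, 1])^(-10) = [9, 13, 2, 0, 4, 5, 3, 7, 8, 1, 12, 6, 11, 10]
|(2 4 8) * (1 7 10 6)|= 12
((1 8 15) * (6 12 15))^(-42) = (1 12 8 15 6)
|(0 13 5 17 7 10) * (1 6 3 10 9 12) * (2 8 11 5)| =|(0 13 2 8 11 5 17 7 9 12 1 6 3 10)| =14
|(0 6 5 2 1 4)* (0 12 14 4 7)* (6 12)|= |(0 12 14 4 6 5 2 1 7)|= 9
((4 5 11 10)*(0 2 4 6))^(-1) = ((0 2 4 5 11 10 6))^(-1) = (0 6 10 11 5 4 2)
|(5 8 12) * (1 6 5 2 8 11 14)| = |(1 6 5 11 14)(2 8 12)| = 15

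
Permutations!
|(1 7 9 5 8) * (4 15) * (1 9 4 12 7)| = |(4 15 12 7)(5 8 9)| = 12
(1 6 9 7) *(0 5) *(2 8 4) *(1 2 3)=(0 5)(1 6 9 7 2 8 4 3)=[5, 6, 8, 1, 3, 0, 9, 2, 4, 7]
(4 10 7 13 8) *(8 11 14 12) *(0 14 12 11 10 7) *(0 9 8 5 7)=(0 14 11 12 5 7 13 10 9 8 4)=[14, 1, 2, 3, 0, 7, 6, 13, 4, 8, 9, 12, 5, 10, 11]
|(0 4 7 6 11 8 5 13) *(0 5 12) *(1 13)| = |(0 4 7 6 11 8 12)(1 13 5)| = 21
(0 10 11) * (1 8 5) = [10, 8, 2, 3, 4, 1, 6, 7, 5, 9, 11, 0] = (0 10 11)(1 8 5)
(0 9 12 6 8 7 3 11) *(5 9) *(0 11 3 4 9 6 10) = (0 5 6 8 7 4 9 12 10) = [5, 1, 2, 3, 9, 6, 8, 4, 7, 12, 0, 11, 10]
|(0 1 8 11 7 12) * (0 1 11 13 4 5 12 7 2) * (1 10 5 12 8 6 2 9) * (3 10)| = |(0 11 9 1 6 2)(3 10 5 8 13 4 12)| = 42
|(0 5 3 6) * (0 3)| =|(0 5)(3 6)| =2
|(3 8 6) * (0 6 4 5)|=6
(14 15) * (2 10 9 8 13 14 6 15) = [0, 1, 10, 3, 4, 5, 15, 7, 13, 8, 9, 11, 12, 14, 2, 6] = (2 10 9 8 13 14)(6 15)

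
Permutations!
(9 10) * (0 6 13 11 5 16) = [6, 1, 2, 3, 4, 16, 13, 7, 8, 10, 9, 5, 12, 11, 14, 15, 0] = (0 6 13 11 5 16)(9 10)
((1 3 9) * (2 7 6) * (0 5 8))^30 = (9)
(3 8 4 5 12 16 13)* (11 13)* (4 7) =(3 8 7 4 5 12 16 11 13) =[0, 1, 2, 8, 5, 12, 6, 4, 7, 9, 10, 13, 16, 3, 14, 15, 11]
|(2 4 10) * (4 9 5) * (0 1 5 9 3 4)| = 12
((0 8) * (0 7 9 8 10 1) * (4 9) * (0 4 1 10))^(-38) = (10)(1 9 7 4 8)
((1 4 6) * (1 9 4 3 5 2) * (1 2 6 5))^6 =((1 3)(4 5 6 9))^6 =(4 6)(5 9)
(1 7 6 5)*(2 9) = (1 7 6 5)(2 9) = [0, 7, 9, 3, 4, 1, 5, 6, 8, 2]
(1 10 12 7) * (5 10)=(1 5 10 12 7)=[0, 5, 2, 3, 4, 10, 6, 1, 8, 9, 12, 11, 7]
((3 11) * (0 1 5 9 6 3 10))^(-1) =(0 10 11 3 6 9 5 1)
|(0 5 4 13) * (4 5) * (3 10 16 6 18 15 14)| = |(0 4 13)(3 10 16 6 18 15 14)| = 21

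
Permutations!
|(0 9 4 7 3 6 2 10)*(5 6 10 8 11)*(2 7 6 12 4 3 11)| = 12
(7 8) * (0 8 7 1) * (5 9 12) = (0 8 1)(5 9 12) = [8, 0, 2, 3, 4, 9, 6, 7, 1, 12, 10, 11, 5]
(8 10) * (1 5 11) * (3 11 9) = (1 5 9 3 11)(8 10) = [0, 5, 2, 11, 4, 9, 6, 7, 10, 3, 8, 1]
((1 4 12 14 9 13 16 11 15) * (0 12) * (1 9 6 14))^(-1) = ((0 12 1 4)(6 14)(9 13 16 11 15))^(-1) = (0 4 1 12)(6 14)(9 15 11 16 13)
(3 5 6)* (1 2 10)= (1 2 10)(3 5 6)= [0, 2, 10, 5, 4, 6, 3, 7, 8, 9, 1]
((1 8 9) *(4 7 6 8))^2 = (1 7 8)(4 6 9)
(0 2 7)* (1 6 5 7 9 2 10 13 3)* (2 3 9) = (0 10 13 9 3 1 6 5 7) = [10, 6, 2, 1, 4, 7, 5, 0, 8, 3, 13, 11, 12, 9]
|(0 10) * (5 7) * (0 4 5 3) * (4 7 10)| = |(0 4 5 10 7 3)| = 6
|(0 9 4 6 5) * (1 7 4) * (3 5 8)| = 9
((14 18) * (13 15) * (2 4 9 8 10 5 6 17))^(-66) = (18)(2 6 10 9)(4 17 5 8)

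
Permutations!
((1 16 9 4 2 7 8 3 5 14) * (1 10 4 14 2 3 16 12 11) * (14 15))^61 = (1 12 11)(2 14 7 10 8 4 16 3 9 5 15)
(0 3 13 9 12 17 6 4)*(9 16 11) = (0 3 13 16 11 9 12 17 6 4) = [3, 1, 2, 13, 0, 5, 4, 7, 8, 12, 10, 9, 17, 16, 14, 15, 11, 6]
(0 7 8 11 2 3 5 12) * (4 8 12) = (0 7 12)(2 3 5 4 8 11) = [7, 1, 3, 5, 8, 4, 6, 12, 11, 9, 10, 2, 0]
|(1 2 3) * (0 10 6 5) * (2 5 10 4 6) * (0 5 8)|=8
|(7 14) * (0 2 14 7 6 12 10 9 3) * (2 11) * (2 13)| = 10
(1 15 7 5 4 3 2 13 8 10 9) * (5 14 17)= (1 15 7 14 17 5 4 3 2 13 8 10 9)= [0, 15, 13, 2, 3, 4, 6, 14, 10, 1, 9, 11, 12, 8, 17, 7, 16, 5]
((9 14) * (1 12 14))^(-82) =(1 14)(9 12)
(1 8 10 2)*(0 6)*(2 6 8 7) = (0 8 10 6)(1 7 2) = [8, 7, 1, 3, 4, 5, 0, 2, 10, 9, 6]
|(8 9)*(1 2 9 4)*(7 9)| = 6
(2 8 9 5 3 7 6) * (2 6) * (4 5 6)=(2 8 9 6 4 5 3 7)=[0, 1, 8, 7, 5, 3, 4, 2, 9, 6]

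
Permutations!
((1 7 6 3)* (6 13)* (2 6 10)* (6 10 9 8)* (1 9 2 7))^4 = ((2 10 7 13)(3 9 8 6))^4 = (13)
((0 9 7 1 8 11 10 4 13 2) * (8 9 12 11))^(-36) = ((0 12 11 10 4 13 2)(1 9 7))^(-36) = (0 2 13 4 10 11 12)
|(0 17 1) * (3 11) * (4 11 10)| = 12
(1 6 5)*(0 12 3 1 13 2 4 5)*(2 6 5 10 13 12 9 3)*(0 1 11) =(0 9 3 11)(1 5 12 2 4 10 13 6) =[9, 5, 4, 11, 10, 12, 1, 7, 8, 3, 13, 0, 2, 6]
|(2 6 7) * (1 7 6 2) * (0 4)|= 2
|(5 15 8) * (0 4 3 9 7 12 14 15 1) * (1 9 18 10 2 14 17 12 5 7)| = |(0 4 3 18 10 2 14 15 8 7 5 9 1)(12 17)| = 26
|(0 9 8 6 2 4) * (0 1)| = 7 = |(0 9 8 6 2 4 1)|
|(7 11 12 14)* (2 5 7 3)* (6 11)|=8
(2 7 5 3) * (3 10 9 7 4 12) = (2 4 12 3)(5 10 9 7) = [0, 1, 4, 2, 12, 10, 6, 5, 8, 7, 9, 11, 3]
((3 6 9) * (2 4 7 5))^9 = (9)(2 4 7 5)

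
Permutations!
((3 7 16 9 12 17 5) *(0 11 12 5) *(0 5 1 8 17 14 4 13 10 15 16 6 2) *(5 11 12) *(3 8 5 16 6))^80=(0 2 6 15 10 13 4 14 12)(1 17 9 8 16 5 11)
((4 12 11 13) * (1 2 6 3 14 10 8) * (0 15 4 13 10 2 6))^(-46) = (0 4 11 8 6 14)(1 3 2 15 12 10)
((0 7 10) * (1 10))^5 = ((0 7 1 10))^5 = (0 7 1 10)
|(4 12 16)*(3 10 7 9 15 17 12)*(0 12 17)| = 9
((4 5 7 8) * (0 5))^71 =(0 5 7 8 4)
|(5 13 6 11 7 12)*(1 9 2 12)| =|(1 9 2 12 5 13 6 11 7)| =9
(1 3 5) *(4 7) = (1 3 5)(4 7) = [0, 3, 2, 5, 7, 1, 6, 4]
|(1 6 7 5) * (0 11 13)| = |(0 11 13)(1 6 7 5)| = 12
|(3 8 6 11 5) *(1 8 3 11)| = |(1 8 6)(5 11)| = 6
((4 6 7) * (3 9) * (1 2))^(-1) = ((1 2)(3 9)(4 6 7))^(-1) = (1 2)(3 9)(4 7 6)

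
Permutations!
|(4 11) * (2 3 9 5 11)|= 6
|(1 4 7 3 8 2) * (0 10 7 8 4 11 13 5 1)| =28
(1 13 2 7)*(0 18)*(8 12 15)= (0 18)(1 13 2 7)(8 12 15)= [18, 13, 7, 3, 4, 5, 6, 1, 12, 9, 10, 11, 15, 2, 14, 8, 16, 17, 0]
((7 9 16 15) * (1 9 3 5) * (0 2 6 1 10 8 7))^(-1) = (0 15 16 9 1 6 2)(3 7 8 10 5)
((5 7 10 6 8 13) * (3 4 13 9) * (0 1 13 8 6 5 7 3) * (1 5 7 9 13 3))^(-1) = ((0 5 1 3 4 8 13 9)(7 10))^(-1) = (0 9 13 8 4 3 1 5)(7 10)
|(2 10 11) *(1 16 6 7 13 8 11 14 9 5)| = |(1 16 6 7 13 8 11 2 10 14 9 5)| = 12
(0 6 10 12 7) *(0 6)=[0, 1, 2, 3, 4, 5, 10, 6, 8, 9, 12, 11, 7]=(6 10 12 7)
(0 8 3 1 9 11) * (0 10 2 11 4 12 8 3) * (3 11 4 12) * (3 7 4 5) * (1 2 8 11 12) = [12, 9, 5, 2, 7, 3, 6, 4, 0, 1, 8, 10, 11] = (0 12 11 10 8)(1 9)(2 5 3)(4 7)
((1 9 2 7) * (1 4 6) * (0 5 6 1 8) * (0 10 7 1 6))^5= (10)(0 5)(1 2 9)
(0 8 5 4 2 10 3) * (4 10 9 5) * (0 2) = [8, 1, 9, 2, 0, 10, 6, 7, 4, 5, 3] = (0 8 4)(2 9 5 10 3)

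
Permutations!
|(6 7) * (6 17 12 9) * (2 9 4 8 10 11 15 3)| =12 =|(2 9 6 7 17 12 4 8 10 11 15 3)|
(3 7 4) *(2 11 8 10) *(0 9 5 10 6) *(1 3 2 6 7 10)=(0 9 5 1 3 10 6)(2 11 8 7 4)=[9, 3, 11, 10, 2, 1, 0, 4, 7, 5, 6, 8]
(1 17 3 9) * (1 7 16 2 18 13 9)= (1 17 3)(2 18 13 9 7 16)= [0, 17, 18, 1, 4, 5, 6, 16, 8, 7, 10, 11, 12, 9, 14, 15, 2, 3, 13]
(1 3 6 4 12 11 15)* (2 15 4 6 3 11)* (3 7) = (1 11 4 12 2 15)(3 7) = [0, 11, 15, 7, 12, 5, 6, 3, 8, 9, 10, 4, 2, 13, 14, 1]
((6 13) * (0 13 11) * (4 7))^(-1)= ((0 13 6 11)(4 7))^(-1)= (0 11 6 13)(4 7)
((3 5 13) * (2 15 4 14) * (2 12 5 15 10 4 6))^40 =(15)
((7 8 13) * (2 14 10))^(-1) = (2 10 14)(7 13 8) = ((2 14 10)(7 8 13))^(-1)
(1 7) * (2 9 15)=[0, 7, 9, 3, 4, 5, 6, 1, 8, 15, 10, 11, 12, 13, 14, 2]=(1 7)(2 9 15)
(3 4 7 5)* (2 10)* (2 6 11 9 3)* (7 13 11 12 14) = (2 10 6 12 14 7 5)(3 4 13 11 9) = [0, 1, 10, 4, 13, 2, 12, 5, 8, 3, 6, 9, 14, 11, 7]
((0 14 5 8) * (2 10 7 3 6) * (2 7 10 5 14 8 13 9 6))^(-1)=((14)(0 8)(2 5 13 9 6 7 3))^(-1)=(14)(0 8)(2 3 7 6 9 13 5)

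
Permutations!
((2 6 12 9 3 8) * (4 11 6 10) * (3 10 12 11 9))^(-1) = (2 8 3 12)(4 10 9)(6 11)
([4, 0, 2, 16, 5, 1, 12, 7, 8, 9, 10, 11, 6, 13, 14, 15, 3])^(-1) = [1, 5, 2, 16, 0, 4, 12, 7, 8, 9, 10, 11, 6, 13, 14, 15, 3]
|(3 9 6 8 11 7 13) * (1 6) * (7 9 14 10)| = 5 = |(1 6 8 11 9)(3 14 10 7 13)|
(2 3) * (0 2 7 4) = (0 2 3 7 4) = [2, 1, 3, 7, 0, 5, 6, 4]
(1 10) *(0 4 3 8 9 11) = (0 4 3 8 9 11)(1 10) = [4, 10, 2, 8, 3, 5, 6, 7, 9, 11, 1, 0]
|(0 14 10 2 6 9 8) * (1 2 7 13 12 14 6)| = |(0 6 9 8)(1 2)(7 13 12 14 10)| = 20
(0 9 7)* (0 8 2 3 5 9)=(2 3 5 9 7 8)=[0, 1, 3, 5, 4, 9, 6, 8, 2, 7]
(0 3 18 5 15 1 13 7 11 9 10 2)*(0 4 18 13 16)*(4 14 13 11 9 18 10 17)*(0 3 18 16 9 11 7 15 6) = (0 18 5 6)(1 9 17 4 10 2 14 13 15)(3 7 11 16) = [18, 9, 14, 7, 10, 6, 0, 11, 8, 17, 2, 16, 12, 15, 13, 1, 3, 4, 5]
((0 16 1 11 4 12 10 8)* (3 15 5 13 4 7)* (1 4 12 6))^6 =((0 16 4 6 1 11 7 3 15 5 13 12 10 8))^6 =(0 7 10 1 13 4 15)(3 8 11 12 6 5 16)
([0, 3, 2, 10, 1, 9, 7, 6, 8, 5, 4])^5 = (1 3 10 4)(5 9)(6 7)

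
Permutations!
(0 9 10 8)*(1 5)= (0 9 10 8)(1 5)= [9, 5, 2, 3, 4, 1, 6, 7, 0, 10, 8]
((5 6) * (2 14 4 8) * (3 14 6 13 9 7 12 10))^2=(2 5 9 12 3 4)(6 13 7 10 14 8)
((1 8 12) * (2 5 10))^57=(12)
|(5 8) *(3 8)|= 3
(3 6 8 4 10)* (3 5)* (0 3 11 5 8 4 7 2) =[3, 1, 0, 6, 10, 11, 4, 2, 7, 9, 8, 5] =(0 3 6 4 10 8 7 2)(5 11)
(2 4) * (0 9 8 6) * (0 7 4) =(0 9 8 6 7 4 2) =[9, 1, 0, 3, 2, 5, 7, 4, 6, 8]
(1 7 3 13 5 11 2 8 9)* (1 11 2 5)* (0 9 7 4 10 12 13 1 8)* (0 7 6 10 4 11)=(0 9)(1 11 5 2 7 3)(6 10 12 13 8)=[9, 11, 7, 1, 4, 2, 10, 3, 6, 0, 12, 5, 13, 8]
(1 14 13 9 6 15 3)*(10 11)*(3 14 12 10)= (1 12 10 11 3)(6 15 14 13 9)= [0, 12, 2, 1, 4, 5, 15, 7, 8, 6, 11, 3, 10, 9, 13, 14]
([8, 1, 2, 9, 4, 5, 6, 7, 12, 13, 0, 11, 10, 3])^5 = [8, 1, 2, 13, 4, 5, 6, 7, 12, 3, 0, 11, 10, 9]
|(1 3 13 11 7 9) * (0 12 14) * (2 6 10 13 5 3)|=|(0 12 14)(1 2 6 10 13 11 7 9)(3 5)|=24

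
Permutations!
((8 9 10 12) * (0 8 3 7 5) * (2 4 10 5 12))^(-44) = (2 4 10)(3 7 12)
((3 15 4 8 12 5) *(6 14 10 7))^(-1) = (3 5 12 8 4 15)(6 7 10 14)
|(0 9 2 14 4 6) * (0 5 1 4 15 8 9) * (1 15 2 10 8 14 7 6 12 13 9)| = |(1 4 12 13 9 10 8)(2 7 6 5 15 14)| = 42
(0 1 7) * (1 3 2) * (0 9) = (0 3 2 1 7 9) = [3, 7, 1, 2, 4, 5, 6, 9, 8, 0]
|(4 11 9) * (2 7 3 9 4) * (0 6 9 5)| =14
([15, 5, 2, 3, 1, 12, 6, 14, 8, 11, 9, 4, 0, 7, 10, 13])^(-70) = [13, 12, 2, 3, 5, 0, 6, 10, 8, 4, 11, 1, 15, 14, 9, 7]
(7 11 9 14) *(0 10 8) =(0 10 8)(7 11 9 14) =[10, 1, 2, 3, 4, 5, 6, 11, 0, 14, 8, 9, 12, 13, 7]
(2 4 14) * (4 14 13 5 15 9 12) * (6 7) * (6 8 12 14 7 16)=(2 7 8 12 4 13 5 15 9 14)(6 16)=[0, 1, 7, 3, 13, 15, 16, 8, 12, 14, 10, 11, 4, 5, 2, 9, 6]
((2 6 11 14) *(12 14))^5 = (14)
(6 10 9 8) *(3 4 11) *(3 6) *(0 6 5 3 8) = [6, 1, 2, 4, 11, 3, 10, 7, 8, 0, 9, 5] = (0 6 10 9)(3 4 11 5)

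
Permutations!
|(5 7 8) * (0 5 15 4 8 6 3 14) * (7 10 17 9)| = |(0 5 10 17 9 7 6 3 14)(4 8 15)| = 9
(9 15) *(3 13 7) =(3 13 7)(9 15) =[0, 1, 2, 13, 4, 5, 6, 3, 8, 15, 10, 11, 12, 7, 14, 9]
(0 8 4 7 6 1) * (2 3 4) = (0 8 2 3 4 7 6 1) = [8, 0, 3, 4, 7, 5, 1, 6, 2]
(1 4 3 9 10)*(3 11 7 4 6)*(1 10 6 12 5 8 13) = (1 12 5 8 13)(3 9 6)(4 11 7) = [0, 12, 2, 9, 11, 8, 3, 4, 13, 6, 10, 7, 5, 1]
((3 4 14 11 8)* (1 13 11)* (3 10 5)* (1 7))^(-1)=((1 13 11 8 10 5 3 4 14 7))^(-1)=(1 7 14 4 3 5 10 8 11 13)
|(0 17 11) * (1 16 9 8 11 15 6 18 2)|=|(0 17 15 6 18 2 1 16 9 8 11)|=11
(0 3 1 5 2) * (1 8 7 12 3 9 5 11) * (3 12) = (12)(0 9 5 2)(1 11)(3 8 7) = [9, 11, 0, 8, 4, 2, 6, 3, 7, 5, 10, 1, 12]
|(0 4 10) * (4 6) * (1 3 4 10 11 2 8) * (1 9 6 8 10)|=10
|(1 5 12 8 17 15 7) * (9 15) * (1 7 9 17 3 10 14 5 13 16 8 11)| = 10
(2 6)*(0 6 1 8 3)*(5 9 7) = [6, 8, 1, 0, 4, 9, 2, 5, 3, 7] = (0 6 2 1 8 3)(5 9 7)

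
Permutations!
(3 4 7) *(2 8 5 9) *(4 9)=(2 8 5 4 7 3 9)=[0, 1, 8, 9, 7, 4, 6, 3, 5, 2]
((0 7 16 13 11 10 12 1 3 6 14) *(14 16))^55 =(0 7 14)(1 12 10 11 13 16 6 3)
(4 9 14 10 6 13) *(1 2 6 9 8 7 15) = (1 2 6 13 4 8 7 15)(9 14 10) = [0, 2, 6, 3, 8, 5, 13, 15, 7, 14, 9, 11, 12, 4, 10, 1]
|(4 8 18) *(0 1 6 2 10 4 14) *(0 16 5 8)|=30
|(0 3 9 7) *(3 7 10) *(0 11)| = 3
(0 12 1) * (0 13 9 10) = (0 12 1 13 9 10) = [12, 13, 2, 3, 4, 5, 6, 7, 8, 10, 0, 11, 1, 9]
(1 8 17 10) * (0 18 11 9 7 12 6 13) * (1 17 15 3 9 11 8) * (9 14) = (0 18 8 15 3 14 9 7 12 6 13)(10 17) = [18, 1, 2, 14, 4, 5, 13, 12, 15, 7, 17, 11, 6, 0, 9, 3, 16, 10, 8]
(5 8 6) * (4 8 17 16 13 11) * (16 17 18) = (4 8 6 5 18 16 13 11) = [0, 1, 2, 3, 8, 18, 5, 7, 6, 9, 10, 4, 12, 11, 14, 15, 13, 17, 16]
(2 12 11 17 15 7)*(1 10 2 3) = [0, 10, 12, 1, 4, 5, 6, 3, 8, 9, 2, 17, 11, 13, 14, 7, 16, 15] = (1 10 2 12 11 17 15 7 3)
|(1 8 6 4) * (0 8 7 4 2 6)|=6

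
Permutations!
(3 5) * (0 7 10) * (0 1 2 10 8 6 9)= [7, 2, 10, 5, 4, 3, 9, 8, 6, 0, 1]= (0 7 8 6 9)(1 2 10)(3 5)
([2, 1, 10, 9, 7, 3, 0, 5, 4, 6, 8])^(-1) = (0 6 9 3 5 7 4 8 10 2)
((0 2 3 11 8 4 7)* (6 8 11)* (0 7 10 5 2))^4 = (11)(2 4 3 10 6 5 8) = ((11)(2 3 6 8 4 10 5))^4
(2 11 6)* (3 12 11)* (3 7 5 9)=(2 7 5 9 3 12 11 6)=[0, 1, 7, 12, 4, 9, 2, 5, 8, 3, 10, 6, 11]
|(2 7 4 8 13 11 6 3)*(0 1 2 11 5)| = |(0 1 2 7 4 8 13 5)(3 11 6)| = 24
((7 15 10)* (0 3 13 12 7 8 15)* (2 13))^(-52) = (0 2 12)(3 13 7)(8 10 15)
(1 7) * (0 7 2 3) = (0 7 1 2 3) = [7, 2, 3, 0, 4, 5, 6, 1]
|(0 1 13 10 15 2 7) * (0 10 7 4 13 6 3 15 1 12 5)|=9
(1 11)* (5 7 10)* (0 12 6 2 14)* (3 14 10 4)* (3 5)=(0 12 6 2 10 3 14)(1 11)(4 5 7)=[12, 11, 10, 14, 5, 7, 2, 4, 8, 9, 3, 1, 6, 13, 0]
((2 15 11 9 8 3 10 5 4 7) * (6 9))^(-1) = (2 7 4 5 10 3 8 9 6 11 15) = ((2 15 11 6 9 8 3 10 5 4 7))^(-1)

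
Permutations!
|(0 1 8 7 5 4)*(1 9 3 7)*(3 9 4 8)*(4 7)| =7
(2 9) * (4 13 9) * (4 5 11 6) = (2 5 11 6 4 13 9) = [0, 1, 5, 3, 13, 11, 4, 7, 8, 2, 10, 6, 12, 9]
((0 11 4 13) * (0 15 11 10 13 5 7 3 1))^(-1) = (0 1 3 7 5 4 11 15 13 10)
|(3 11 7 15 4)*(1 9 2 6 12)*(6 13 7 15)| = |(1 9 2 13 7 6 12)(3 11 15 4)| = 28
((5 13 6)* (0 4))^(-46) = (5 6 13)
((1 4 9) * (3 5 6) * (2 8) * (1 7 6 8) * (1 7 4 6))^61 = ((1 6 3 5 8 2 7)(4 9))^61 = (1 2 5 6 7 8 3)(4 9)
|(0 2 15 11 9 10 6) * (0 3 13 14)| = |(0 2 15 11 9 10 6 3 13 14)| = 10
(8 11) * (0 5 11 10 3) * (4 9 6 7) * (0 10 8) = (0 5 11)(3 10)(4 9 6 7) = [5, 1, 2, 10, 9, 11, 7, 4, 8, 6, 3, 0]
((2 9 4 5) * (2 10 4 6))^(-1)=(2 6 9)(4 10 5)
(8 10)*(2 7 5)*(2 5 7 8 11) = (2 8 10 11) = [0, 1, 8, 3, 4, 5, 6, 7, 10, 9, 11, 2]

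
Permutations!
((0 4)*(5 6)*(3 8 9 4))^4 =(0 4 9 8 3)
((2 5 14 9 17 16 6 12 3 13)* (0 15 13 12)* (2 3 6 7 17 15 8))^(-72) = ((0 8 2 5 14 9 15 13 3 12 6)(7 17 16))^(-72) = (17)(0 9 6 14 12 5 3 2 13 8 15)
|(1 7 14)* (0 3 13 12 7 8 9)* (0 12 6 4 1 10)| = |(0 3 13 6 4 1 8 9 12 7 14 10)| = 12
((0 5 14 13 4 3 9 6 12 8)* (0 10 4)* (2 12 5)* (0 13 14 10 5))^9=((14)(0 2 12 8 5 10 4 3 9 6))^9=(14)(0 6 9 3 4 10 5 8 12 2)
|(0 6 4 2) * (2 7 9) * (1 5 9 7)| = |(0 6 4 1 5 9 2)| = 7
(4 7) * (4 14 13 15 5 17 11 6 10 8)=(4 7 14 13 15 5 17 11 6 10 8)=[0, 1, 2, 3, 7, 17, 10, 14, 4, 9, 8, 6, 12, 15, 13, 5, 16, 11]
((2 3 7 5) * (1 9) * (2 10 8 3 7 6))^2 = (2 5 8 6 7 10 3)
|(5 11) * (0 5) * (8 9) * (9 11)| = 5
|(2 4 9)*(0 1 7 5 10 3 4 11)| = |(0 1 7 5 10 3 4 9 2 11)| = 10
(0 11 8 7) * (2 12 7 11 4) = (0 4 2 12 7)(8 11) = [4, 1, 12, 3, 2, 5, 6, 0, 11, 9, 10, 8, 7]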